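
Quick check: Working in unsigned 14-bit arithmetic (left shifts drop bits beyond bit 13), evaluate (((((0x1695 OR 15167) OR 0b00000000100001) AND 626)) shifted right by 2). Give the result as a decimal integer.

140

0x1695 = 01011010010101
15167 = 11101100111111
→ OR → 11111110111111 = 16319
0b00000000100001 = 00000000100001
→ OR → 11111110111111 = 16319
626 = 00001001110010
→ AND → 00001000110010 = 562
→ shifted right by 2 → 00000010001100 = 140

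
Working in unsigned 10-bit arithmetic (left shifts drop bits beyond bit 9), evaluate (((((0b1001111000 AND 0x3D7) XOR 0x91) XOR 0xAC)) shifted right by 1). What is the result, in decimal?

0b1001111000 = 1001111000
0x3D7 = 1111010111
→ AND → 1001010000 = 592
0x91 = 0010010001
→ XOR → 1011000001 = 705
0xAC = 0010101100
→ XOR → 1001101101 = 621
→ shifted right by 1 → 0100110110 = 310

310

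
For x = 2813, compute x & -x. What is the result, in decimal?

x = 101011111101 = 2813
-x (two's complement) = …010100000011
AND   = 000000000001 = 1
(x & -x isolates the lowest set bit of x.)

1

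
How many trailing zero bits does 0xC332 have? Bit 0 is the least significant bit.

1

0xC332 = 1100001100110010
Trailing zeros: 1, so the lowest set bit is bit 1 (value 2).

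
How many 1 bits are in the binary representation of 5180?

5180 = 1010000111100
Count the 1s: 1 + 1 + 1 + 1 + 1 + 1 = 6

6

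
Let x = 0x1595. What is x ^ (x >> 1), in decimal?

x = 1010110010101 = 5525
x>>1 = 0101011001010
XOR  = 1111101011111 = 8031
(x ^ (x >> 1) gives the standard binary-reflected Gray code of x.)

8031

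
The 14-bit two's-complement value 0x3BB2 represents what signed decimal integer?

-1102

pattern = 11101110110010 (MSB is 1 ⇒ negative)
Invert: 00010001001101, add 1 → 00010001001110 = 1102, so the value is -1102.
(Equivalently: 15282 - 2^14 = 15282 - 16384 = -1102.)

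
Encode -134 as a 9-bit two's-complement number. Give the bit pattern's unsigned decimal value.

134 in 9 bits: 010000110
Invert: 101111001
Add 1:  101111010 = 378
(Check: 2^9 - 134 = 512 - 134 = 378.)

378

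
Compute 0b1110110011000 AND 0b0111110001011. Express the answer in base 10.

a = 1110110011000
b = 0111110001011
AND → 0110110001000 = 3464

3464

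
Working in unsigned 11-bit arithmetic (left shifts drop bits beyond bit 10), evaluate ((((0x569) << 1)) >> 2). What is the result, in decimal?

180

0x569 = 10101101001
→ << 1 (mod 2^11) → 01011010010 = 722
→ >> 2 → 00010110100 = 180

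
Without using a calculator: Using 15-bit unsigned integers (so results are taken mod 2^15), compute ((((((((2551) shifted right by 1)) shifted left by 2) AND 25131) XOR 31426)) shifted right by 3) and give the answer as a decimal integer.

2551 = 000100111110111
→ shifted right by 1 → 000010011111011 = 1275
→ shifted left by 2 (mod 2^15) → 001001111101100 = 5100
25131 = 110001000101011
→ AND → 000001000101000 = 552
31426 = 111101011000010
→ XOR → 111100011101010 = 30954
→ shifted right by 3 → 000111100011101 = 3869

3869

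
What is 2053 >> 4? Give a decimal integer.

2053 = 100000000101
shift right by 4 → 000010000000 = 128
(equivalently, floor(2053 / 16))

128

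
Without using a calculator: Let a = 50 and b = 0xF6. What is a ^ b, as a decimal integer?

50 = 00110010
0xF6 = 11110110
XOR → 11000100 = 196

196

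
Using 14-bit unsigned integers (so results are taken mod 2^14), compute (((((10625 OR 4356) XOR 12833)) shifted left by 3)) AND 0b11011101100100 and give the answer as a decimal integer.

5408

10625 = 10100110000001
4356 = 01000100000100
→ OR → 11100110000101 = 14725
12833 = 11001000100001
→ XOR → 00101110100100 = 2980
→ shifted left by 3 (mod 2^14) → 01110100100000 = 7456
0b11011101100100 = 11011101100100
→ AND → 01010100100000 = 5408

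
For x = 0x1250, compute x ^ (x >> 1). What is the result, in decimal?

7032

x = 1001001010000 = 4688
x>>1 = 0100100101000
XOR  = 1101101111000 = 7032
(x ^ (x >> 1) gives the standard binary-reflected Gray code of x.)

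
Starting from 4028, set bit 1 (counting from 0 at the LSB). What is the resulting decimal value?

x = 0111110111100
bit 1 is currently 0; set it via x | (1 << 1) = x | 2
→ 0111110111110 = 4030

4030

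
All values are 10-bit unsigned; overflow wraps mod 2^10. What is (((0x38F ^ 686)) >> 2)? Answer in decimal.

0x38F = 1110001111
686 = 1010101110
→ ^ → 0100100001 = 289
→ >> 2 → 0001001000 = 72

72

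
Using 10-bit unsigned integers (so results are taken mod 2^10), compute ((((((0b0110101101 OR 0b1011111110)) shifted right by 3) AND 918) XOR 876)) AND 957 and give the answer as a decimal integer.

0b0110101101 = 0110101101
0b1011111110 = 1011111110
→ OR → 1111111111 = 1023
→ shifted right by 3 → 0001111111 = 127
918 = 1110010110
→ AND → 0000010110 = 22
876 = 1101101100
→ XOR → 1101111010 = 890
957 = 1110111101
→ AND → 1100111000 = 824

824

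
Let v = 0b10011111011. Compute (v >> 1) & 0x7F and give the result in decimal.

125

v = 10011111011
Shift right by 1: 1001111101
Mask low 7 bits: 1111101 = 125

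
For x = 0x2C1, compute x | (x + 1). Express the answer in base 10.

707

x = 1011000001 = 705
x + 1 = 1011000010
OR    = 1011000011 = 707
(x | (x + 1) sets the lowest cleared bit.)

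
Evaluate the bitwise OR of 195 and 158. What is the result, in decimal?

195 = 11000011
158 = 10011110
 OR → 11011111 = 223

223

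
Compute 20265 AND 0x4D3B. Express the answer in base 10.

19753

20265 = 100111100101001
0x4D3B = 100110100111011
AND → 100110100101001 = 19753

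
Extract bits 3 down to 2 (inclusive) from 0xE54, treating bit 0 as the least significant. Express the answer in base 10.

1

v = 111001010100
Shift right by 2: 1110010101
Mask low 2 bits: 01 = 1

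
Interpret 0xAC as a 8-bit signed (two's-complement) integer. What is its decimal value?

pattern = 10101100 (MSB is 1 ⇒ negative)
Invert: 01010011, add 1 → 01010100 = 84, so the value is -84.
(Equivalently: 172 - 2^8 = 172 - 256 = -84.)

-84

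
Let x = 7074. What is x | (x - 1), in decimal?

x = 1101110100010 = 7074
x - 1 = 1101110100001
OR    = 1101110100011 = 7075
(x | (x - 1) sets all bits below the lowest set bit.)

7075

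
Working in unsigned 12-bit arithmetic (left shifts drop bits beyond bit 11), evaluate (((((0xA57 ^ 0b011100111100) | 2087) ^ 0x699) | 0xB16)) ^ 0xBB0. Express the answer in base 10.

0xA57 = 101001010111
0b011100111100 = 011100111100
→ ^ → 110101101011 = 3435
2087 = 100000100111
→ | → 110101101111 = 3439
0x699 = 011010011001
→ ^ → 101111110110 = 3062
0xB16 = 101100010110
→ | → 101111110110 = 3062
0xBB0 = 101110110000
→ ^ → 000001000110 = 70

70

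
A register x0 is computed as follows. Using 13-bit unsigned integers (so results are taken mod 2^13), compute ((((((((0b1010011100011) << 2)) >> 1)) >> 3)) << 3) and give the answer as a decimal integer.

0b1010011100011 = 1010011100011
→ << 2 (mod 2^13) → 1001110001100 = 5004
→ >> 1 → 0100111000110 = 2502
→ >> 3 → 0000100111000 = 312
→ << 3 (mod 2^13) → 0100111000000 = 2496

2496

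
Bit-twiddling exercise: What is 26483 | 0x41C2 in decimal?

26611

26483 = 110011101110011
0x41C2 = 100000111000010
 OR → 110011111110011 = 26611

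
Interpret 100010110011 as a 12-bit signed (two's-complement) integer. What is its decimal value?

-1869

pattern = 100010110011 (MSB is 1 ⇒ negative)
Invert: 011101001100, add 1 → 011101001101 = 1869, so the value is -1869.
(Equivalently: 2227 - 2^12 = 2227 - 4096 = -1869.)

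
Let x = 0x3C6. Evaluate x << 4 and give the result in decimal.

0x3C6 = 00001111000110
shift left by 4 → 11110001100000 = 15456
(equivalently, 966 × 2^4 = 966 × 16)

15456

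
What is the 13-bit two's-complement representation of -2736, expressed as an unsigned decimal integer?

2736 in 13 bits: 0101010110000
Invert: 1010101001111
Add 1:  1010101010000 = 5456
(Check: 2^13 - 2736 = 8192 - 2736 = 5456.)

5456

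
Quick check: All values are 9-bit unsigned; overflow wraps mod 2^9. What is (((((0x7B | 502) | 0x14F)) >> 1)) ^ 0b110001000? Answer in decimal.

375

0x7B = 001111011
502 = 111110110
→ | → 111111111 = 511
0x14F = 101001111
→ | → 111111111 = 511
→ >> 1 → 011111111 = 255
0b110001000 = 110001000
→ ^ → 101110111 = 375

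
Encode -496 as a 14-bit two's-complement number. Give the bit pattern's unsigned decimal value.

496 in 14 bits: 00000111110000
Invert: 11111000001111
Add 1:  11111000010000 = 15888
(Check: 2^14 - 496 = 16384 - 496 = 15888.)

15888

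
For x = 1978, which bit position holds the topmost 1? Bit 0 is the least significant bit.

10

1978 = 11110111010
The topmost 1 is at position 10 (since 2^10 = 1024 ≤ 1978 < 2048).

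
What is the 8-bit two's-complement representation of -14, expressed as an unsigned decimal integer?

14 in 8 bits: 00001110
Invert: 11110001
Add 1:  11110010 = 242
(Check: 2^8 - 14 = 256 - 14 = 242.)

242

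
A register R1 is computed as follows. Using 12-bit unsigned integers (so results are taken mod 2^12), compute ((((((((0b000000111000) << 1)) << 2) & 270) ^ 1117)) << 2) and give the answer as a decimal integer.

1396

0b000000111000 = 000000111000
→ << 1 (mod 2^12) → 000001110000 = 112
→ << 2 (mod 2^12) → 000111000000 = 448
270 = 000100001110
→ & → 000100000000 = 256
1117 = 010001011101
→ ^ → 010101011101 = 1373
→ << 2 (mod 2^12) → 010101110100 = 1396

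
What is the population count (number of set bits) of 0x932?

5

0x932 = 100100110010
Count the 1s: 1 + 1 + 1 + 1 + 1 = 5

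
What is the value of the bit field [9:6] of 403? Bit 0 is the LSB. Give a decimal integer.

6

v = 00110010011
Shift right by 6: 00110
Mask low 4 bits: 0110 = 6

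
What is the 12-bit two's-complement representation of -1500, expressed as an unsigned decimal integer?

1500 in 12 bits: 010111011100
Invert: 101000100011
Add 1:  101000100100 = 2596
(Check: 2^12 - 1500 = 4096 - 1500 = 2596.)

2596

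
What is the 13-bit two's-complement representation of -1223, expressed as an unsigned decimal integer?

1223 in 13 bits: 0010011000111
Invert: 1101100111000
Add 1:  1101100111001 = 6969
(Check: 2^13 - 1223 = 8192 - 1223 = 6969.)

6969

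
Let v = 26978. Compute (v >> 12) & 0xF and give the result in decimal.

6

v = 0110100101100010
Shift right by 12: 0110
Mask low 4 bits: 0110 = 6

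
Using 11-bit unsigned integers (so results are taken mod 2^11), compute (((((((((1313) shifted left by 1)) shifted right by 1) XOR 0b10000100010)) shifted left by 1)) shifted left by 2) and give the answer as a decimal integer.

24

1313 = 10100100001
→ shifted left by 1 (mod 2^11) → 01001000010 = 578
→ shifted right by 1 → 00100100001 = 289
0b10000100010 = 10000100010
→ XOR → 10100000011 = 1283
→ shifted left by 1 (mod 2^11) → 01000000110 = 518
→ shifted left by 2 (mod 2^11) → 00000011000 = 24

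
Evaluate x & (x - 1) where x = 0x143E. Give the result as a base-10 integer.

x = 1010000111110 = 5182
x - 1 = 1010000111101
AND   = 1010000111100 = 5180
(x & (x - 1) clears the lowest set bit of x.)

5180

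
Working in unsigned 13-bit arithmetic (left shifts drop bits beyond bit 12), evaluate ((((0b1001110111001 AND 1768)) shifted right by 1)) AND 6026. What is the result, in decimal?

0b1001110111001 = 1001110111001
1768 = 0011011101000
→ AND → 0001010101000 = 680
→ shifted right by 1 → 0000101010100 = 340
6026 = 1011110001010
→ AND → 0000100000000 = 256

256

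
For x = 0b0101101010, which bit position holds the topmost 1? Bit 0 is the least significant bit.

8

0b0101101010 = 101101010
The topmost 1 is at position 8 (since 2^8 = 256 ≤ 362 < 512).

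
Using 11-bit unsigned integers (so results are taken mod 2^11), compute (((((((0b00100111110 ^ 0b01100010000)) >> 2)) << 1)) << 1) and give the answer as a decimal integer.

556

0b00100111110 = 00100111110
0b01100010000 = 01100010000
→ ^ → 01000101110 = 558
→ >> 2 → 00010001011 = 139
→ << 1 (mod 2^11) → 00100010110 = 278
→ << 1 (mod 2^11) → 01000101100 = 556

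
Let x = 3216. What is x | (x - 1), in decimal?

3231

x = 110010010000 = 3216
x - 1 = 110010001111
OR    = 110010011111 = 3231
(x | (x - 1) sets all bits below the lowest set bit.)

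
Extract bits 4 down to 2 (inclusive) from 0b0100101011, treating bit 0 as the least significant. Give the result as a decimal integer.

v = 0100101011
Shift right by 2: 01001010
Mask low 3 bits: 010 = 2

2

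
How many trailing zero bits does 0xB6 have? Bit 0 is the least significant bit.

0xB6 = 10110110
Trailing zeros: 1, so the lowest set bit is bit 1 (value 2).

1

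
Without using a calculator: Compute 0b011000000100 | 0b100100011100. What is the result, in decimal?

3868

a = 011000000100
b = 100100011100
 OR → 111100011100 = 3868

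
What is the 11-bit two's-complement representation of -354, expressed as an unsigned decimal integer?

1694

354 in 11 bits: 00101100010
Invert: 11010011101
Add 1:  11010011110 = 1694
(Check: 2^11 - 354 = 2048 - 354 = 1694.)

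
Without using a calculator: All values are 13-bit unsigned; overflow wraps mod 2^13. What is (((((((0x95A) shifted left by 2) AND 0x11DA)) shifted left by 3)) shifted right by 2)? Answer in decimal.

0x95A = 0100101011010
→ shifted left by 2 (mod 2^13) → 0010101101000 = 1384
0x11DA = 1000111011010
→ AND → 0000101001000 = 328
→ shifted left by 3 (mod 2^13) → 0101001000000 = 2624
→ shifted right by 2 → 0001010010000 = 656

656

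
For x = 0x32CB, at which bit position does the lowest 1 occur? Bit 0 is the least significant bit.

0x32CB = 11001011001011
Trailing zeros: 0, so the lowest set bit is bit 0 (value 1).

0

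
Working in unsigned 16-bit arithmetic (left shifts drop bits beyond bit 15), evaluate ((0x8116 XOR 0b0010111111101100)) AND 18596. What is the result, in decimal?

2208

0x8116 = 1000000100010110
0b0010111111101100 = 0010111111101100
→ XOR → 1010111011111010 = 44794
18596 = 0100100010100100
→ AND → 0000100010100000 = 2208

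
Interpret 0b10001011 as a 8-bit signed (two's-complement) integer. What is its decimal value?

-117

pattern = 10001011 (MSB is 1 ⇒ negative)
Invert: 01110100, add 1 → 01110101 = 117, so the value is -117.
(Equivalently: 139 - 2^8 = 139 - 256 = -117.)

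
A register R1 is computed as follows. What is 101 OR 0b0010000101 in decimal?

101 = 01100101
b = 10000101
 OR → 11100101 = 229

229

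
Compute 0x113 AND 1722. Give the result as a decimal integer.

18

0x113 = 00100010011
1722 = 11010111010
AND → 00000010010 = 18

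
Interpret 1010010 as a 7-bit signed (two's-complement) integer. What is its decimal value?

pattern = 1010010 (MSB is 1 ⇒ negative)
Invert: 0101101, add 1 → 0101110 = 46, so the value is -46.
(Equivalently: 82 - 2^7 = 82 - 128 = -46.)

-46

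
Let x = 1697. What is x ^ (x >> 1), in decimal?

1521

x = 11010100001 = 1697
x>>1 = 01101010000
XOR  = 10111110001 = 1521
(x ^ (x >> 1) gives the standard binary-reflected Gray code of x.)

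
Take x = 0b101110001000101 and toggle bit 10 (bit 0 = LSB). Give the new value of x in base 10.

22597

x = 101110001000101
bit 10 is currently 1; toggle it via x ^ (1 << 10) = x ^ 1024
→ 101100001000101 = 22597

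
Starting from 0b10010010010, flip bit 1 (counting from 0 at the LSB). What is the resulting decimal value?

x = 10010010010
bit 1 is currently 1; toggle it via x ^ (1 << 1) = x ^ 2
→ 10010010000 = 1168

1168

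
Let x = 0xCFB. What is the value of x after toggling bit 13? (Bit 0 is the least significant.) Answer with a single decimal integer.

11515

x = 0000110011111011
bit 13 is currently 0; toggle it via x ^ (1 << 13) = x ^ 8192
→ 0010110011111011 = 11515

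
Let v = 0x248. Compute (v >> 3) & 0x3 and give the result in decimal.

1

v = 001001001000
Shift right by 3: 001001001
Mask low 2 bits: 01 = 1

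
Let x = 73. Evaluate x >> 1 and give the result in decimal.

73 = 1001001
shift right by 1 → 0100100 = 36
(equivalently, floor(73 / 2))

36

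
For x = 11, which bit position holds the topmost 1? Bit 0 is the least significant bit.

3

11 = 1011
The topmost 1 is at position 3 (since 2^3 = 8 ≤ 11 < 16).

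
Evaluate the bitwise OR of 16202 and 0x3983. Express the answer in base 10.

16331

16202 = 11111101001010
0x3983 = 11100110000011
 OR → 11111111001011 = 16331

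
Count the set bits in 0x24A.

4

0x24A = 1001001010
Count the 1s: 1 + 1 + 1 + 1 = 4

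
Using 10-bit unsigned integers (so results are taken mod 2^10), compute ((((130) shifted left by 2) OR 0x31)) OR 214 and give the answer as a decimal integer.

767

130 = 0010000010
→ shifted left by 2 (mod 2^10) → 1000001000 = 520
0x31 = 0000110001
→ OR → 1000111001 = 569
214 = 0011010110
→ OR → 1011111111 = 767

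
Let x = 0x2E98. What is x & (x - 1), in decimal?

11920

x = 10111010011000 = 11928
x - 1 = 10111010010111
AND   = 10111010010000 = 11920
(x & (x - 1) clears the lowest set bit of x.)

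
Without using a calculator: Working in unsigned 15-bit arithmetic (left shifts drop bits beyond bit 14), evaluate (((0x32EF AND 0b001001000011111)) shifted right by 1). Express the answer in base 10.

0x32EF = 011001011101111
0b001001000011111 = 001001000011111
→ AND → 001001000001111 = 4623
→ shifted right by 1 → 000100100000111 = 2311

2311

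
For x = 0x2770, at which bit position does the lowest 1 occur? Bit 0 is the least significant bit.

4

0x2770 = 10011101110000
Trailing zeros: 4, so the lowest set bit is bit 4 (value 16).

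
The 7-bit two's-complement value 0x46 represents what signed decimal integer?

pattern = 1000110 (MSB is 1 ⇒ negative)
Invert: 0111001, add 1 → 0111010 = 58, so the value is -58.
(Equivalently: 70 - 2^7 = 70 - 128 = -58.)

-58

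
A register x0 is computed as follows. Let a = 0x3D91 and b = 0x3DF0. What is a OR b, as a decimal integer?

15857

0x3D91 = 11110110010001
0x3DF0 = 11110111110000
 OR → 11110111110001 = 15857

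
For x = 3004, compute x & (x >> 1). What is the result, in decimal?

412

x = 101110111100 = 3004
x>>1 = 010111011110
AND  = 000110011100 = 412
(x & (x >> 1) has a 1 wherever x has two consecutive 1 bits.)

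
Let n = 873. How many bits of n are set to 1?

6

873 = 1101101001
Count the 1s: 1 + 1 + 1 + 1 + 1 + 1 = 6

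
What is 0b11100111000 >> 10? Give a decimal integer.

x = 11100111000
shift right by 10 → 00000000001 = 1
(equivalently, floor(1848 / 1024))

1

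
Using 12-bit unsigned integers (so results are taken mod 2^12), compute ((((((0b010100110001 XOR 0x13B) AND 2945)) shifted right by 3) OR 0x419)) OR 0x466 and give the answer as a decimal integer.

1151

0b010100110001 = 010100110001
0x13B = 000100111011
→ XOR → 010000001010 = 1034
2945 = 101110000001
→ AND → 000000000000 = 0
→ shifted right by 3 → 000000000000 = 0
0x419 = 010000011001
→ OR → 010000011001 = 1049
0x466 = 010001100110
→ OR → 010001111111 = 1151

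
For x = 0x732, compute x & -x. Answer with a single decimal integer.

x = 11100110010 = 1842
-x (two's complement) = …00011001110
AND   = 00000000010 = 2
(x & -x isolates the lowest set bit of x.)

2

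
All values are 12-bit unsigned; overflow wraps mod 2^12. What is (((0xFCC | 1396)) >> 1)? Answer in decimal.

0xFCC = 111111001100
1396 = 010101110100
→ | → 111111111100 = 4092
→ >> 1 → 011111111110 = 2046

2046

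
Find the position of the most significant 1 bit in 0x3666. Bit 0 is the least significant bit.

13

0x3666 = 11011001100110
The topmost 1 is at position 13 (since 2^13 = 8192 ≤ 13926 < 16384).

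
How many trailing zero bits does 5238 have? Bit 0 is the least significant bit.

5238 = 1010001110110
Trailing zeros: 1, so the lowest set bit is bit 1 (value 2).

1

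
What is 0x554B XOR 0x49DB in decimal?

0x554B = 101010101001011
0x49DB = 100100111011011
XOR → 001110010010000 = 7312

7312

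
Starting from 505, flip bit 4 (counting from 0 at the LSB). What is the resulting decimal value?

489

x = 111111001
bit 4 is currently 1; toggle it via x ^ (1 << 4) = x ^ 16
→ 111101001 = 489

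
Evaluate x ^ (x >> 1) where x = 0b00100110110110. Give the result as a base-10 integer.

3437

x = 100110110110 = 2486
x>>1 = 010011011011
XOR  = 110101101101 = 3437
(x ^ (x >> 1) gives the standard binary-reflected Gray code of x.)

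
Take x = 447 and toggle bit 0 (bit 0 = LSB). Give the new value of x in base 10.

x = 110111111
bit 0 is currently 1; toggle it via x ^ (1 << 0) = x ^ 1
→ 110111110 = 446

446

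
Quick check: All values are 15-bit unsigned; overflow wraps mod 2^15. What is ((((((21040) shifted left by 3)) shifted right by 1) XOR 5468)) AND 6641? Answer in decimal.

6544

21040 = 101001000110000
→ shifted left by 3 (mod 2^15) → 001000110000000 = 4480
→ shifted right by 1 → 000100011000000 = 2240
5468 = 001010101011100
→ XOR → 001110110011100 = 7580
6641 = 001100111110001
→ AND → 001100110010000 = 6544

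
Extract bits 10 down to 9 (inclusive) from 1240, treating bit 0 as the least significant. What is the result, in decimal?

2

v = 010011011000
Shift right by 9: 010
Mask low 2 bits: 10 = 2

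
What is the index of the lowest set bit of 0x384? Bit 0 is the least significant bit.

0x384 = 1110000100
Trailing zeros: 2, so the lowest set bit is bit 2 (value 4).

2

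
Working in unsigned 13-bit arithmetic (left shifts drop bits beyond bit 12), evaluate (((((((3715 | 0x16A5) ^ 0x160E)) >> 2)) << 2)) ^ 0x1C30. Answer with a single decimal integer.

3715 = 0111010000011
0x16A5 = 1011010100101
→ | → 1111010100111 = 7847
0x160E = 1011000001110
→ ^ → 0100010101001 = 2217
→ >> 2 → 0001000101010 = 554
→ << 2 (mod 2^13) → 0100010101000 = 2216
0x1C30 = 1110000110000
→ ^ → 1010010011000 = 5272

5272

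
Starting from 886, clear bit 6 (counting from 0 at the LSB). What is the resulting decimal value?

x = 0001101110110
bit 6 is currently 1; clear it via x & ~(1 << 6) = x & ~64
→ 0001100110110 = 822

822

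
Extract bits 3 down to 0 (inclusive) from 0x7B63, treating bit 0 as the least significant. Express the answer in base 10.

3

v = 0111101101100011
Shift right by 0: 0111101101100011
Mask low 4 bits: 0011 = 3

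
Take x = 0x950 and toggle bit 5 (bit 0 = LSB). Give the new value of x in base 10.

2416

x = 0100101010000
bit 5 is currently 0; toggle it via x ^ (1 << 5) = x ^ 32
→ 0100101110000 = 2416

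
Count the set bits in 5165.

5165 = 1010000101101
Count the 1s: 1 + 1 + 1 + 1 + 1 + 1 = 6

6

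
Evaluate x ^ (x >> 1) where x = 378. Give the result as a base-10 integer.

x = 101111010 = 378
x>>1 = 010111101
XOR  = 111000111 = 455
(x ^ (x >> 1) gives the standard binary-reflected Gray code of x.)

455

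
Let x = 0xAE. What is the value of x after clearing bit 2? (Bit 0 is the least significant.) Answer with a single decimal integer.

x = 0010101110
bit 2 is currently 1; clear it via x & ~(1 << 2) = x & ~4
→ 0010101010 = 170

170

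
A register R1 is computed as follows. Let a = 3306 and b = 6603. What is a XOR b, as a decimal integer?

3306 = 0110011101010
6603 = 1100111001011
XOR → 1010100100001 = 5409

5409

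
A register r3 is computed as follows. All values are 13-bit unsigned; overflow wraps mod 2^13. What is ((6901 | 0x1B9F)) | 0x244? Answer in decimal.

6901 = 1101011110101
0x1B9F = 1101110011111
→ | → 1101111111111 = 7167
0x244 = 0001001000100
→ | → 1101111111111 = 7167

7167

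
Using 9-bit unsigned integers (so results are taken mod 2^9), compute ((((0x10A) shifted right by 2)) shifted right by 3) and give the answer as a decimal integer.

8

0x10A = 100001010
→ shifted right by 2 → 001000010 = 66
→ shifted right by 3 → 000001000 = 8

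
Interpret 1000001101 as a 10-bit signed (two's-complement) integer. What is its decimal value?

pattern = 1000001101 (MSB is 1 ⇒ negative)
Invert: 0111110010, add 1 → 0111110011 = 499, so the value is -499.
(Equivalently: 525 - 2^10 = 525 - 1024 = -499.)

-499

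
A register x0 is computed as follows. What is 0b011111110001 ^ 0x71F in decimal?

a = 11111110001
0x71F = 11100011111
XOR → 00011101110 = 238

238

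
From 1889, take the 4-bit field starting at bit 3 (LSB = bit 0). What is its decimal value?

v = 11101100001
Shift right by 3: 11101100
Mask low 4 bits: 1100 = 12

12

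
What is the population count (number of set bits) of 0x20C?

3

0x20C = 1000001100
Count the 1s: 1 + 1 + 1 = 3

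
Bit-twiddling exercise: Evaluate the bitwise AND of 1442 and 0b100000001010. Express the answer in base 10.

2

1442 = 010110100010
b = 100000001010
AND → 000000000010 = 2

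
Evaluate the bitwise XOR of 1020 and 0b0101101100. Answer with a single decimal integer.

656

1020 = 1111111100
b = 0101101100
XOR → 1010010000 = 656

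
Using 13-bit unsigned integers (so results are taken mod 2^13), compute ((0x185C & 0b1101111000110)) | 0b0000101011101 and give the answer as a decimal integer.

6493

0x185C = 1100001011100
0b1101111000110 = 1101111000110
→ & → 1100001000100 = 6212
0b0000101011101 = 0000101011101
→ | → 1100101011101 = 6493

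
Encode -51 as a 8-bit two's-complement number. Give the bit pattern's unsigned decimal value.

51 in 8 bits: 00110011
Invert: 11001100
Add 1:  11001101 = 205
(Check: 2^8 - 51 = 256 - 51 = 205.)

205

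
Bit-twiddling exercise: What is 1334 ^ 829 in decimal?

1334 = 10100110110
829 = 01100111101
XOR → 11000001011 = 1547

1547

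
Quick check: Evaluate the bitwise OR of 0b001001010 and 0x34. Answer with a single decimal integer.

126

a = 1001010
0x34 = 0110100
 OR → 1111110 = 126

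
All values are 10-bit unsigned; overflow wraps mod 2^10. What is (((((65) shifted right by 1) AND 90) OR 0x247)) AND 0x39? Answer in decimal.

1

65 = 0001000001
→ shifted right by 1 → 0000100000 = 32
90 = 0001011010
→ AND → 0000000000 = 0
0x247 = 1001000111
→ OR → 1001000111 = 583
0x39 = 0000111001
→ AND → 0000000001 = 1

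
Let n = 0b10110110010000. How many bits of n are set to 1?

n = 10110110010000
Count the 1s: 1 + 1 + 1 + 1 + 1 + 1 = 6

6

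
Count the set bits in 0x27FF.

12

0x27FF = 10011111111111
Count the 1s: 1 + 1 + 1 + 1 + 1 + 1 + 1 + 1 + 1 + 1 + 1 + 1 = 12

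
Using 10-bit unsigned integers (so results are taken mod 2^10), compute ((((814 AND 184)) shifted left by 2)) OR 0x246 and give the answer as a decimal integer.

742

814 = 1100101110
184 = 0010111000
→ AND → 0000101000 = 40
→ shifted left by 2 (mod 2^10) → 0010100000 = 160
0x246 = 1001000110
→ OR → 1011100110 = 742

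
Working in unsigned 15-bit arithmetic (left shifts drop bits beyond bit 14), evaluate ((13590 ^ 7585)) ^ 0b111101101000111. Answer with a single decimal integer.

13590 = 011010100010110
7585 = 001110110100001
→ ^ → 010100010110111 = 10423
0b111101101000111 = 111101101000111
→ ^ → 101001111110000 = 21488

21488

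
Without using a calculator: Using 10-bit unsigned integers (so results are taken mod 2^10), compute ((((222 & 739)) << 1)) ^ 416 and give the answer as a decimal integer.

36

222 = 0011011110
739 = 1011100011
→ & → 0011000010 = 194
→ << 1 (mod 2^10) → 0110000100 = 388
416 = 0110100000
→ ^ → 0000100100 = 36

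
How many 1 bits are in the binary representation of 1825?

5

1825 = 11100100001
Count the 1s: 1 + 1 + 1 + 1 + 1 = 5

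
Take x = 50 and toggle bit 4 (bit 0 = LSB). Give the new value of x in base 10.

34

x = 00110010
bit 4 is currently 1; toggle it via x ^ (1 << 4) = x ^ 16
→ 00100010 = 34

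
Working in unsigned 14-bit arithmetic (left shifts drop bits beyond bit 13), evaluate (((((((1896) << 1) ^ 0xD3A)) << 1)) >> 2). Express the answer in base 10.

501

1896 = 00011101101000
→ << 1 (mod 2^14) → 00111011010000 = 3792
0xD3A = 00110100111010
→ ^ → 00001111101010 = 1002
→ << 1 (mod 2^14) → 00011111010100 = 2004
→ >> 2 → 00000111110101 = 501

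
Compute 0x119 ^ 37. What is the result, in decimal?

0x119 = 100011001
37 = 000100101
XOR → 100111100 = 316

316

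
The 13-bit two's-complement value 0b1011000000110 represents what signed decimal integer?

pattern = 1011000000110 (MSB is 1 ⇒ negative)
Invert: 0100111111001, add 1 → 0100111111010 = 2554, so the value is -2554.
(Equivalently: 5638 - 2^13 = 5638 - 8192 = -2554.)

-2554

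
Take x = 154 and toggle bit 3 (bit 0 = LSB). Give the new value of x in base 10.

146

x = 10011010
bit 3 is currently 1; toggle it via x ^ (1 << 3) = x ^ 8
→ 10010010 = 146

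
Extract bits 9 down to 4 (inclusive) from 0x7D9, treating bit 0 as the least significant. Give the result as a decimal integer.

61

v = 11111011001
Shift right by 4: 1111101
Mask low 6 bits: 111101 = 61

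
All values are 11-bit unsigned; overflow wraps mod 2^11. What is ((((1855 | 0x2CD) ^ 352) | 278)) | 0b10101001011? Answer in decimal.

2015

1855 = 11100111111
0x2CD = 01011001101
→ | → 11111111111 = 2047
352 = 00101100000
→ ^ → 11010011111 = 1695
278 = 00100010110
→ | → 11110011111 = 1951
0b10101001011 = 10101001011
→ | → 11111011111 = 2015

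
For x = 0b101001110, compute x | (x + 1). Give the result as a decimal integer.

335

x = 101001110 = 334
x + 1 = 101001111
OR    = 101001111 = 335
(x | (x + 1) sets the lowest cleared bit.)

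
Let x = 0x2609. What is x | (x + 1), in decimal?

9739

x = 10011000001001 = 9737
x + 1 = 10011000001010
OR    = 10011000001011 = 9739
(x | (x + 1) sets the lowest cleared bit.)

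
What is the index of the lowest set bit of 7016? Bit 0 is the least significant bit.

3

7016 = 1101101101000
Trailing zeros: 3, so the lowest set bit is bit 3 (value 8).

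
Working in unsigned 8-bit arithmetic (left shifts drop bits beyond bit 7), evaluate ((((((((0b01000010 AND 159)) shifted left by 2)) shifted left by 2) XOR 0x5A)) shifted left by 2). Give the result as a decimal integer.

232

0b01000010 = 01000010
159 = 10011111
→ AND → 00000010 = 2
→ shifted left by 2 (mod 2^8) → 00001000 = 8
→ shifted left by 2 (mod 2^8) → 00100000 = 32
0x5A = 01011010
→ XOR → 01111010 = 122
→ shifted left by 2 (mod 2^8) → 11101000 = 232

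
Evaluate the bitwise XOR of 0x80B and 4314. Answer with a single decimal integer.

6353

0x80B = 0100000001011
4314 = 1000011011010
XOR → 1100011010001 = 6353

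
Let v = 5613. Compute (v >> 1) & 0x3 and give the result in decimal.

v = 01010111101101
Shift right by 1: 0101011110110
Mask low 2 bits: 10 = 2

2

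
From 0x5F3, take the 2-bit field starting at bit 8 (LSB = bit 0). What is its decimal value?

1

v = 10111110011
Shift right by 8: 101
Mask low 2 bits: 01 = 1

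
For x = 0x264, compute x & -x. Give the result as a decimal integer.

x = 1001100100 = 612
-x (two's complement) = …0110011100
AND   = 0000000100 = 4
(x & -x isolates the lowest set bit of x.)

4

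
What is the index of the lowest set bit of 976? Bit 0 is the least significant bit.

4

976 = 1111010000
Trailing zeros: 4, so the lowest set bit is bit 4 (value 16).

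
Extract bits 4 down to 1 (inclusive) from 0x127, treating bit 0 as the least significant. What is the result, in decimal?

3

v = 100100111
Shift right by 1: 10010011
Mask low 4 bits: 0011 = 3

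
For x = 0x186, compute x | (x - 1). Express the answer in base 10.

x = 110000110 = 390
x - 1 = 110000101
OR    = 110000111 = 391
(x | (x - 1) sets all bits below the lowest set bit.)

391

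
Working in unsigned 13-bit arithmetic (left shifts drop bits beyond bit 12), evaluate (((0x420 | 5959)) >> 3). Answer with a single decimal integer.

748

0x420 = 0010000100000
5959 = 1011101000111
→ | → 1011101100111 = 5991
→ >> 3 → 0001011101100 = 748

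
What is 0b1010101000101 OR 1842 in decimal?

a = 1010101000101
1842 = 0011100110010
 OR → 1011101110111 = 6007

6007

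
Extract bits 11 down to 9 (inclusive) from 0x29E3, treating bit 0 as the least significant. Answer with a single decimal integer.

v = 010100111100011
Shift right by 9: 010100
Mask low 3 bits: 100 = 4

4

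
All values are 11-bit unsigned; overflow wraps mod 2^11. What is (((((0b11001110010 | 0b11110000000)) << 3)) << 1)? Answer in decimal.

0b11001110010 = 11001110010
0b11110000000 = 11110000000
→ | → 11111110010 = 2034
→ << 3 (mod 2^11) → 11110010000 = 1936
→ << 1 (mod 2^11) → 11100100000 = 1824

1824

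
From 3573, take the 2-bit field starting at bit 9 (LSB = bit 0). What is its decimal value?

v = 0110111110101
Shift right by 9: 0110
Mask low 2 bits: 10 = 2

2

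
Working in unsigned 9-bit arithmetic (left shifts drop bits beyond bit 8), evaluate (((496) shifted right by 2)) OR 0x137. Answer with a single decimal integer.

383

496 = 111110000
→ shifted right by 2 → 001111100 = 124
0x137 = 100110111
→ OR → 101111111 = 383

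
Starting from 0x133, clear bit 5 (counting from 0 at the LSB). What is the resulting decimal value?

x = 0100110011
bit 5 is currently 1; clear it via x & ~(1 << 5) = x & ~32
→ 0100010011 = 275

275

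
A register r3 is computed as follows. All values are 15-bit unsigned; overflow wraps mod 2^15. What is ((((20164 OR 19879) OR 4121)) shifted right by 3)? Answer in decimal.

20164 = 100111011000100
19879 = 100110110100111
→ OR → 100111111100111 = 20455
4121 = 001000000011001
→ OR → 101111111111111 = 24575
→ shifted right by 3 → 000101111111111 = 3071

3071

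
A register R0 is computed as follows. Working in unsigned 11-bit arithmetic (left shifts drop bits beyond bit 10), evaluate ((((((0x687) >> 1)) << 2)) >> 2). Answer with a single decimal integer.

323

0x687 = 11010000111
→ >> 1 → 01101000011 = 835
→ << 2 (mod 2^11) → 10100001100 = 1292
→ >> 2 → 00101000011 = 323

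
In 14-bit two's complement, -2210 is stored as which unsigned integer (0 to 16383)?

2210 in 14 bits: 00100010100010
Invert: 11011101011101
Add 1:  11011101011110 = 14174
(Check: 2^14 - 2210 = 16384 - 2210 = 14174.)

14174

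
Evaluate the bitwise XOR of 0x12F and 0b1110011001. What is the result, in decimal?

0x12F = 0100101111
b = 1110011001
XOR → 1010110110 = 694

694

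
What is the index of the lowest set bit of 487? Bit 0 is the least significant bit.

0

487 = 111100111
Trailing zeros: 0, so the lowest set bit is bit 0 (value 1).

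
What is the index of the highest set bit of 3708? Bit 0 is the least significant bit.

3708 = 111001111100
The topmost 1 is at position 11 (since 2^11 = 2048 ≤ 3708 < 4096).

11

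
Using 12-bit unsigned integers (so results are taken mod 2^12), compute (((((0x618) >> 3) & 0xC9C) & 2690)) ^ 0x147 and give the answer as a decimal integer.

455

0x618 = 011000011000
→ >> 3 → 000011000011 = 195
0xC9C = 110010011100
→ & → 000010000000 = 128
2690 = 101010000010
→ & → 000010000000 = 128
0x147 = 000101000111
→ ^ → 000111000111 = 455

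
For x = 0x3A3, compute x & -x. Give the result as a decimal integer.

x = 1110100011 = 931
-x (two's complement) = …0001011101
AND   = 0000000001 = 1
(x & -x isolates the lowest set bit of x.)

1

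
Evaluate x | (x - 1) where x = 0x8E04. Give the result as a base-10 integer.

36359

x = 1000111000000100 = 36356
x - 1 = 1000111000000011
OR    = 1000111000000111 = 36359
(x | (x - 1) sets all bits below the lowest set bit.)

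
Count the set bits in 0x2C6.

5

0x2C6 = 1011000110
Count the 1s: 1 + 1 + 1 + 1 + 1 = 5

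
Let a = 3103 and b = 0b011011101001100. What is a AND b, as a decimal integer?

3103 = 00110000011111
b = 11011101001100
AND → 00010000001100 = 1036

1036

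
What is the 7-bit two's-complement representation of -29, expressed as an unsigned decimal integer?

99

29 in 7 bits: 0011101
Invert: 1100010
Add 1:  1100011 = 99
(Check: 2^7 - 29 = 128 - 29 = 99.)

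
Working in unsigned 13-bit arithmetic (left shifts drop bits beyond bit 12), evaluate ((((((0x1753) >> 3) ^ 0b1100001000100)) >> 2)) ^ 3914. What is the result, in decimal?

2529

0x1753 = 1011101010011
→ >> 3 → 0001011101010 = 746
0b1100001000100 = 1100001000100
→ ^ → 1101010101110 = 6830
→ >> 2 → 0011010101011 = 1707
3914 = 0111101001010
→ ^ → 0100111100001 = 2529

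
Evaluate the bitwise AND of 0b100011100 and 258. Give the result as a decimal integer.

256

a = 100011100
258 = 100000010
AND → 100000000 = 256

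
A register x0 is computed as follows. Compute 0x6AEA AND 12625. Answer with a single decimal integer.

0x6AEA = 110101011101010
12625 = 011000101010001
AND → 010000001000000 = 8256

8256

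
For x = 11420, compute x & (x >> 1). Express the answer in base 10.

x = 10110010011100 = 11420
x>>1 = 01011001001110
AND  = 00010000001100 = 1036
(x & (x >> 1) has a 1 wherever x has two consecutive 1 bits.)

1036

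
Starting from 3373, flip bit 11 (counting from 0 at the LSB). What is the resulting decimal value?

1325

x = 0110100101101
bit 11 is currently 1; toggle it via x ^ (1 << 11) = x ^ 2048
→ 0010100101101 = 1325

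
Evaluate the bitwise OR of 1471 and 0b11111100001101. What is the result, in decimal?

16319

1471 = 00010110111111
b = 11111100001101
 OR → 11111110111111 = 16319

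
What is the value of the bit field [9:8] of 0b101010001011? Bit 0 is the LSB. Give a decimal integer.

v = 101010001011
Shift right by 8: 1010
Mask low 2 bits: 10 = 2

2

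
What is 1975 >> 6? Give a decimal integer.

30

1975 = 11110110111
shift right by 6 → 00000011110 = 30
(equivalently, floor(1975 / 64))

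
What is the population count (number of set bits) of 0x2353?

7

0x2353 = 10001101010011
Count the 1s: 1 + 1 + 1 + 1 + 1 + 1 + 1 = 7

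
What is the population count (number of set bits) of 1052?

4

1052 = 10000011100
Count the 1s: 1 + 1 + 1 + 1 = 4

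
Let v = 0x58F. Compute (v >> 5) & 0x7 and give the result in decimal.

v = 10110001111
Shift right by 5: 101100
Mask low 3 bits: 100 = 4

4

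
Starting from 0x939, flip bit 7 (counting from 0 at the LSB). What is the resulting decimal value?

x = 100100111001
bit 7 is currently 0; toggle it via x ^ (1 << 7) = x ^ 128
→ 100110111001 = 2489

2489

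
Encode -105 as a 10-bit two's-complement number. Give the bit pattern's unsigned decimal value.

919

105 in 10 bits: 0001101001
Invert: 1110010110
Add 1:  1110010111 = 919
(Check: 2^10 - 105 = 1024 - 105 = 919.)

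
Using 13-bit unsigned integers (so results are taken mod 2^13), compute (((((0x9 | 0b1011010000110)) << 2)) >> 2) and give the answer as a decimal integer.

0x9 = 0000000001001
0b1011010000110 = 1011010000110
→ | → 1011010001111 = 5775
→ << 2 (mod 2^13) → 1101000111100 = 6716
→ >> 2 → 0011010001111 = 1679

1679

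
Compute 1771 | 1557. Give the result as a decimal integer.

1791

1771 = 11011101011
1557 = 11000010101
 OR → 11011111111 = 1791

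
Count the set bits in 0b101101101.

6

n = 101101101
Count the 1s: 1 + 1 + 1 + 1 + 1 + 1 = 6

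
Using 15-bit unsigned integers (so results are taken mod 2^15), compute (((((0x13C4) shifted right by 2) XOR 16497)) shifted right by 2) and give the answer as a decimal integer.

0x13C4 = 001001111000100
→ shifted right by 2 → 000010011110001 = 1265
16497 = 100000001110001
→ XOR → 100010010000000 = 17536
→ shifted right by 2 → 001000100100000 = 4384

4384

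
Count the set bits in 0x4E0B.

0x4E0B = 100111000001011
Count the 1s: 1 + 1 + 1 + 1 + 1 + 1 + 1 = 7

7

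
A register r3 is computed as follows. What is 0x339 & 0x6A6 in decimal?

0x339 = 01100111001
0x6A6 = 11010100110
AND → 01000100000 = 544

544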